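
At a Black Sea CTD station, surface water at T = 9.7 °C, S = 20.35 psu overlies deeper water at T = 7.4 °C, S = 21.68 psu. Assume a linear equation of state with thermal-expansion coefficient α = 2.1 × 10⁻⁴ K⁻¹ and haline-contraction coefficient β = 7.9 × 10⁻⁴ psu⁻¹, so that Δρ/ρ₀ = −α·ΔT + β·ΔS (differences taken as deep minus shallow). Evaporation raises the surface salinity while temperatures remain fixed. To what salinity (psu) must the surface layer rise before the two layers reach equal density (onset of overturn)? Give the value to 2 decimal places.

22.29 psu

Neutral buoyancy requires −α(T_deep − T_surf) + β(S_deep − S_surf′) = 0.
S_surf′ = S_deep − (α/β)·ΔT = 21.68 − (2.1 × 10⁻⁴/7.9 × 10⁻⁴)·(-2.3) = 22.2914 psu.
Increase required: 22.2914 − 20.35 = 1.9414 psu.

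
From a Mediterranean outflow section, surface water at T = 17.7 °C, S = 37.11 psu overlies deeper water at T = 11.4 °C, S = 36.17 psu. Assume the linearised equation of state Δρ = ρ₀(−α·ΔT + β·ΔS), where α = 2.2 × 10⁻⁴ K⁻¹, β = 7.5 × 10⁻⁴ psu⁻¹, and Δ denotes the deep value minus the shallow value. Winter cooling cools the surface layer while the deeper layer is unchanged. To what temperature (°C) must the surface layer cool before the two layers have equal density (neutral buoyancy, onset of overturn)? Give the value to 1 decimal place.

14.6 °C

Neutral buoyancy requires Δρ = 0, i.e. −α(T_deep − T_surf′) + β(S_deep − S_surf) = 0.
T_surf′ = T_deep − (β/α)·ΔS = 11.4 − (7.5 × 10⁻⁴/2.2 × 10⁻⁴)·(-0.94) = 14.605 °C.
Cooling required: 17.7 − (14.605) = 3.095 °C.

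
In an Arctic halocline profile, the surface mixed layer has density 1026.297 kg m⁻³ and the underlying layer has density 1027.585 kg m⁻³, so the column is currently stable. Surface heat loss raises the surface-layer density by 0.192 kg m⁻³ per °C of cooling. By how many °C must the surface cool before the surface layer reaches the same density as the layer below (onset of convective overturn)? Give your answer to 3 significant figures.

Density deficit of the surface layer: 1027.585 − 1026.297 = 1.288 kg m⁻³.
Required change = 1.288 / 0.192 = 6.71 °C.

6.71 °C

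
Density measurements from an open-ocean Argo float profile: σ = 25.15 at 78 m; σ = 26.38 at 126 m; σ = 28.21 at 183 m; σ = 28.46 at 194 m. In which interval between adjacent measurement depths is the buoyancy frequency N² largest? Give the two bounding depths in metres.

Compute the density gradient over each adjacent pair:
  78–126 m: Δρ/Δz = 1.23/48 = 0.026 kg m⁻⁴
  126–183 m: Δρ/Δz = 1.83/57 = 0.032 kg m⁻⁴
  183–194 m: Δρ/Δz = 0.25/11 = 0.023 kg m⁻⁴
The largest gradient is in the 126–183 m interval — the pycnocline.

126–183 m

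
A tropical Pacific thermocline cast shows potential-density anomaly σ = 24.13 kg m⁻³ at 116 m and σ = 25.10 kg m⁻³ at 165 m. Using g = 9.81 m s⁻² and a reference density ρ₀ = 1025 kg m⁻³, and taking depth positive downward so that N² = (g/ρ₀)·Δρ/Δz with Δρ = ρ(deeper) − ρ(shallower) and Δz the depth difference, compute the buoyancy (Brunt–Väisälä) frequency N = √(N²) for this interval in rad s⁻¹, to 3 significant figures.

0.0138 rad s⁻¹

Δρ = 1025.10 − 1024.13 = 0.97 kg m⁻³ over Δz = 165 − 116 = 49 m.
N² = (9.81/1025) × (0.97/49) = 1.8946 × 10⁻⁴ s⁻².
N = √(1.8946 × 10⁻⁴) = 0.013764 rad s⁻¹ ≈ 0.0138 rad s⁻¹.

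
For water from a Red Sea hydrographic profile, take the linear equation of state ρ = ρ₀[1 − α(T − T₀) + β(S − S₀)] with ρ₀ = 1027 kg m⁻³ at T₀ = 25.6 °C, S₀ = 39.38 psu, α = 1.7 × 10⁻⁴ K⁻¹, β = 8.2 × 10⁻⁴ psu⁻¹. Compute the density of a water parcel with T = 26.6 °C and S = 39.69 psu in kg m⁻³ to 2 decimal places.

1027.09 kg m⁻³

T − T₀ = +1.0 K, S − S₀ = +0.31 psu.
Bracket = 1 − α·(+1.0) + β·(+0.31) = 1 + (8.42 × 10⁻⁵) = 1.0000842.
ρ = 1027 × 1.0000842 = 1027.09 kg m⁻³.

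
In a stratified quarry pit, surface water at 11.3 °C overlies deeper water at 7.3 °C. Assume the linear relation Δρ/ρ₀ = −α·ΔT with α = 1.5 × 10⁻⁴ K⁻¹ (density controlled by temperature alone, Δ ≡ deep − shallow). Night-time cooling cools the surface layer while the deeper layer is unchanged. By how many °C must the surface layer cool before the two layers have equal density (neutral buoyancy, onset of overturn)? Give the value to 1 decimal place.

4.0 °C

With temperature the only control, equal density requires T_surf′ = T_deep.
T_surf′ = 7.3 °C.
Cooling required: 11.3 − 7.3 = 4.0 °C.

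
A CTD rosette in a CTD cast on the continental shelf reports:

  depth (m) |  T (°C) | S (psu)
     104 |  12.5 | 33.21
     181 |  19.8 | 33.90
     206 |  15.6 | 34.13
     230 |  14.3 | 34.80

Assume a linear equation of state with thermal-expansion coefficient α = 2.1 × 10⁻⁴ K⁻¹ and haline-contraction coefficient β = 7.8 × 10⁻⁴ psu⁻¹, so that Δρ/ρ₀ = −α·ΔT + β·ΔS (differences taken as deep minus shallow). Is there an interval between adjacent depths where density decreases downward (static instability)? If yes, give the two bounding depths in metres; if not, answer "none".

104–181 m

Evaluate Δρ/ρ₀ = −αΔT + βΔS across each adjacent pair:
  104–181 m: −αΔT+βΔS = −(2.1 × 10⁻⁴)(+7.3)+(7.8 × 10⁻⁴)(+0.69) = -9.9 × 10⁻⁴ → UNSTABLE
  181–206 m: −αΔT+βΔS = −(2.1 × 10⁻⁴)(-4.2)+(7.8 × 10⁻⁴)(+0.23) = 1.1 × 10⁻³ → stable
  206–230 m: −αΔT+βΔS = −(2.1 × 10⁻⁴)(-1.3)+(7.8 × 10⁻⁴)(+0.67) = 8.0 × 10⁻⁴ → stable
The 104–181 m interval has Δρ < 0: lighter water underlies denser water.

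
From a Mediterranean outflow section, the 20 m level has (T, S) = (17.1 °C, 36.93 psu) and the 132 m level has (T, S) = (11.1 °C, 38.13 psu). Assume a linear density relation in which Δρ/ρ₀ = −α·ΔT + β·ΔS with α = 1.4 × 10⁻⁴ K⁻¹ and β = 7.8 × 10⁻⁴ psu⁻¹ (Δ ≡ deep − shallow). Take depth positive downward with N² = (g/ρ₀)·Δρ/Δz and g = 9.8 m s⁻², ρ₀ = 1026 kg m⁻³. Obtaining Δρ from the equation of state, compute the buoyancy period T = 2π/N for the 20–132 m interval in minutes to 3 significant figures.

8.40 min

ΔT = -6.0 K, ΔS = +1.20 psu (deep − shallow).
Δρ/ρ₀ = −αΔT + βΔS = 8.40 × 10⁻⁴ + 9.36 × 10⁻⁴ = 1.776 × 10⁻³, so Δρ ≈ 1.822 kg m⁻³.
N² = (g/ρ₀)·Δρ/Δz = g·(Δρ/ρ₀)/Δz = 9.8 × 1.776 × 10⁻³ / 112 = 1.5540 × 10⁻⁴ s⁻².
N = √(1.5540 × 10⁻⁴) = 0.012466 rad s⁻¹ → T = 2π/N = 504.03 s = 8.4005 min ≈ 8.40 min.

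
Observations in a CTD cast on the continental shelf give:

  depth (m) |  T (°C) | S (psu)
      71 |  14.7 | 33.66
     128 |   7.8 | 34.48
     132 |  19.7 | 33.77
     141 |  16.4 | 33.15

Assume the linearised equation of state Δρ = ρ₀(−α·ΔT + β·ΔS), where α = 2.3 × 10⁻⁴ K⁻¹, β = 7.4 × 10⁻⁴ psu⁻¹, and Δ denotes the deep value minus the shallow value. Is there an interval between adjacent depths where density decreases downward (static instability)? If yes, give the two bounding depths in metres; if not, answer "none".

Evaluate Δρ/ρ₀ = −αΔT + βΔS across each adjacent pair:
  71–128 m: −αΔT+βΔS = −(2.3 × 10⁻⁴)(-6.9)+(7.4 × 10⁻⁴)(+0.82) = 2.2 × 10⁻³ → stable
  128–132 m: −αΔT+βΔS = −(2.3 × 10⁻⁴)(+11.9)+(7.4 × 10⁻⁴)(-0.71) = -3.3 × 10⁻³ → UNSTABLE
  132–141 m: −αΔT+βΔS = −(2.3 × 10⁻⁴)(-3.3)+(7.4 × 10⁻⁴)(-0.62) = 3.0 × 10⁻⁴ → stable
The 128–132 m interval has Δρ < 0: lighter water underlies denser water.

128–132 m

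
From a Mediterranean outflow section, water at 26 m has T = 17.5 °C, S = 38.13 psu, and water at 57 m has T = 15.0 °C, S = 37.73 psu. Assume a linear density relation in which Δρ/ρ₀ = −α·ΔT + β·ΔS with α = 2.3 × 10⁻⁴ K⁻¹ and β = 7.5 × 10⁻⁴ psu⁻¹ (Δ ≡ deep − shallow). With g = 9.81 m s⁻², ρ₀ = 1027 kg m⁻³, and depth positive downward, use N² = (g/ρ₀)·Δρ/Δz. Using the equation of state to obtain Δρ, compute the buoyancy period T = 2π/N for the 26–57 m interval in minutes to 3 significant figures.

ΔT = -2.5 K, ΔS = -0.40 psu (deep − shallow).
Δρ/ρ₀ = −αΔT + βΔS = 5.75 × 10⁻⁴ − 3.00 × 10⁻⁴ = 2.75 × 10⁻⁴, so Δρ ≈ 0.2824 kg m⁻³.
N² = (g/ρ₀)·Δρ/Δz = g·(Δρ/ρ₀)/Δz = 9.81 × 2.75 × 10⁻⁴ / 31 = 8.7024 × 10⁻⁵ s⁻².
N = √(8.7024 × 10⁻⁵) = 9.3287 × 10⁻³ rad s⁻¹ → T = 2π/N = 673.53 s = 11.226 min ≈ 11.2 min.

11.2 min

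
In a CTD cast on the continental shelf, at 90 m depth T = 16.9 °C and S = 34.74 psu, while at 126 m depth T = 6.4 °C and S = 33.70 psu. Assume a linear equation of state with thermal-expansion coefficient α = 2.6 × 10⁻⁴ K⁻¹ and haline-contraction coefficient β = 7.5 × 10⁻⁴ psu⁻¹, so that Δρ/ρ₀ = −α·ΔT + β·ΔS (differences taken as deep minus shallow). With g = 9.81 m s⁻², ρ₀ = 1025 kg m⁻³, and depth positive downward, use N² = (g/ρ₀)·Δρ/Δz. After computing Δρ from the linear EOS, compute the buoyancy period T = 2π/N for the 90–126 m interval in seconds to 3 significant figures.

273 s

ΔT = -10.5 K, ΔS = -1.04 psu (deep − shallow).
Δρ/ρ₀ = −αΔT + βΔS = 2.73 × 10⁻³ − 7.80 × 10⁻⁴ = 1.95 × 10⁻³, so Δρ ≈ 1.999 kg m⁻³.
N² = (g/ρ₀)·Δρ/Δz = g·(Δρ/ρ₀)/Δz = 9.81 × 1.95 × 10⁻³ / 36 = 5.3137 × 10⁻⁴ s⁻².
N = √(5.3137 × 10⁻⁴) = 0.023051 rad s⁻¹ → T = 2π/N = 272.58 s ≈ 273 s.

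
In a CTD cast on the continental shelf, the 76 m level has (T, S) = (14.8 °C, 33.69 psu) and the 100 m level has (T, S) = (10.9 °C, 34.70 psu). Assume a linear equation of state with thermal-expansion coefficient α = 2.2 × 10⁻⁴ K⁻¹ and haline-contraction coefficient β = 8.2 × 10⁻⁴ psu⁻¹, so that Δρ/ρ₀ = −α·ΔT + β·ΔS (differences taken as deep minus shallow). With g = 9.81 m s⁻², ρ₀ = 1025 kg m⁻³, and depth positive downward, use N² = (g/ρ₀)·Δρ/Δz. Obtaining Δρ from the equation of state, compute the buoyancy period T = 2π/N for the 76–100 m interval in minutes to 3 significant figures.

ΔT = -3.9 K, ΔS = +1.01 psu (deep − shallow).
Δρ/ρ₀ = −αΔT + βΔS = 8.58 × 10⁻⁴ + 8.282 × 10⁻⁴ = 1.6862 × 10⁻³, so Δρ ≈ 1.728 kg m⁻³.
N² = (g/ρ₀)·Δρ/Δz = g·(Δρ/ρ₀)/Δz = 9.81 × 1.6862 × 10⁻³ / 24 = 6.8923 × 10⁻⁴ s⁻².
N = √(6.8923 × 10⁻⁴) = 0.026253 rad s⁻¹ → T = 2π/N = 239.33 s = 3.9888 min ≈ 3.99 min.

3.99 min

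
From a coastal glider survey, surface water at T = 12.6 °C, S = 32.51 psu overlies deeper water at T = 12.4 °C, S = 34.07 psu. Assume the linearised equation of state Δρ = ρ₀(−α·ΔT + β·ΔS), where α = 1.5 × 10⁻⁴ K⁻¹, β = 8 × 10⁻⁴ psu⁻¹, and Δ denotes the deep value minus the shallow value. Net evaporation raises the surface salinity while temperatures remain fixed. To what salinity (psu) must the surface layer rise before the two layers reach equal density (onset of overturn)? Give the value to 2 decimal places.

34.11 psu

Neutral buoyancy requires −α(T_deep − T_surf) + β(S_deep − S_surf′) = 0.
S_surf′ = S_deep − (α/β)·ΔT = 34.07 − (1.5 × 10⁻⁴/8 × 10⁻⁴)·(-0.2) = 34.1075 psu.
Increase required: 34.1075 − 32.51 = 1.5975 psu.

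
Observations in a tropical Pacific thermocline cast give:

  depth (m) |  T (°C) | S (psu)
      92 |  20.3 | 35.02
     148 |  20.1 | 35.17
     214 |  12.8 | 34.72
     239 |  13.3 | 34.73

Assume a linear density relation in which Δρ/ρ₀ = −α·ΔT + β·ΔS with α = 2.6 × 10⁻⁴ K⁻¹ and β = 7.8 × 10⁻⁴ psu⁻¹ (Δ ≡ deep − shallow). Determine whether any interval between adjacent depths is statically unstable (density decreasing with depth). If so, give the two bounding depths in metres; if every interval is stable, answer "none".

214–239 m

Evaluate Δρ/ρ₀ = −αΔT + βΔS across each adjacent pair:
  92–148 m: −αΔT+βΔS = −(2.6 × 10⁻⁴)(-0.2)+(7.8 × 10⁻⁴)(+0.15) = 1.7 × 10⁻⁴ → stable
  148–214 m: −αΔT+βΔS = −(2.6 × 10⁻⁴)(-7.3)+(7.8 × 10⁻⁴)(-0.45) = 1.5 × 10⁻³ → stable
  214–239 m: −αΔT+βΔS = −(2.6 × 10⁻⁴)(+0.5)+(7.8 × 10⁻⁴)(+0.01) = -1.2 × 10⁻⁴ → UNSTABLE
The 214–239 m interval has Δρ < 0: lighter water underlies denser water.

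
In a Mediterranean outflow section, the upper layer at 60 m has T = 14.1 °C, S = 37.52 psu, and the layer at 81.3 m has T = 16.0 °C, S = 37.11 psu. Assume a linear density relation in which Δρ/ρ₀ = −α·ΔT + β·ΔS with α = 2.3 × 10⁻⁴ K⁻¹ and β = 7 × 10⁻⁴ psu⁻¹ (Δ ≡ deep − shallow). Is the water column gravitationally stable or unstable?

unstable

ΔT = 16.0 − 14.1 = +1.9 K and ΔS = 37.11 − 37.52 = -0.41 psu (deep − shallow).
−αΔT = -4.37 × 10⁻⁴; βΔS = -2.87 × 10⁻⁴; sum Δρ/ρ₀ = -7.24 × 10⁻⁴.
Δρ/ρ₀ < 0, so Δρ < 0: deeper water is lighter → statically unstable; the column would overturn.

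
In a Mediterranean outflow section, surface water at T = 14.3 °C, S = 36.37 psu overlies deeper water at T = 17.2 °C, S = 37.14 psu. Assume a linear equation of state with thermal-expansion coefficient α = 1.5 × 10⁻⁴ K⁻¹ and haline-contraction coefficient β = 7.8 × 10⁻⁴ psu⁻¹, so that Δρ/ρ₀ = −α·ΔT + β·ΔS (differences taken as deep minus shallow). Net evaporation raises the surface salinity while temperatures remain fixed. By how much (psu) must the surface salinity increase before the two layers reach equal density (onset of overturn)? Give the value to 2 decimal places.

0.21 psu

Neutral buoyancy requires −α(T_deep − T_surf) + β(S_deep − S_surf′) = 0.
S_surf′ = S_deep − (α/β)·ΔT = 37.14 − (1.5 × 10⁻⁴/7.8 × 10⁻⁴)·(+2.9) = 36.5823 psu.
Increase required: 36.5823 − 36.37 = 0.2123 psu.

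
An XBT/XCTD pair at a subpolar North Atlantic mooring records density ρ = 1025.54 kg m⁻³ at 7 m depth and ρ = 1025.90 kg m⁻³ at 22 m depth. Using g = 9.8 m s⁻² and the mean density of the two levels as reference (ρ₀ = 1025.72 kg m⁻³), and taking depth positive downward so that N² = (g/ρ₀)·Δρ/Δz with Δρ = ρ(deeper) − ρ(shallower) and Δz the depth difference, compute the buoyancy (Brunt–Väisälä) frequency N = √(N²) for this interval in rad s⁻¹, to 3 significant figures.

0.0151 rad s⁻¹

Δρ = 1025.90 − 1025.54 = 0.36 kg m⁻³ over Δz = 22 − 7 = 15 m.
N² = (9.8/1025.72) × (0.36/15) = 2.2930 × 10⁻⁴ s⁻².
N = √(2.2930 × 10⁻⁴) = 0.015143 rad s⁻¹ ≈ 0.0151 rad s⁻¹.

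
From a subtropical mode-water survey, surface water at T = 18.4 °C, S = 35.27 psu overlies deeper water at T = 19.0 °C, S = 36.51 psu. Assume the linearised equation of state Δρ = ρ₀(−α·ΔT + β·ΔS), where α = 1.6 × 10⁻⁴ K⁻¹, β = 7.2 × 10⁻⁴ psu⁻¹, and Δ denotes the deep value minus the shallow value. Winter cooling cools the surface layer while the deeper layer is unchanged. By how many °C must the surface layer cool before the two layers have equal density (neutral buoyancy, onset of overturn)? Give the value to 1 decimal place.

Neutral buoyancy requires Δρ = 0, i.e. −α(T_deep − T_surf′) + β(S_deep − S_surf) = 0.
T_surf′ = T_deep − (β/α)·ΔS = 19.0 − (7.2 × 10⁻⁴/1.6 × 10⁻⁴)·(+1.24) = 13.420 °C.
Cooling required: 18.4 − (13.420) = 4.980 °C.

5.0 °C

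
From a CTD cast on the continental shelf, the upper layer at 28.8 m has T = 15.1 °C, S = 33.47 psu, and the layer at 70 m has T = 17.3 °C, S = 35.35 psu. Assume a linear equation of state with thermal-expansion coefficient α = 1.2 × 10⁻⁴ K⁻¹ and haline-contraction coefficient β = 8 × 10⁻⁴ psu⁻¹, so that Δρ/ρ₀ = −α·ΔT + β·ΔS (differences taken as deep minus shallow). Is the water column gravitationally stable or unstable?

ΔT = 17.3 − 15.1 = +2.2 K and ΔS = 35.35 − 33.47 = +1.88 psu (deep − shallow).
−αΔT = -2.64 × 10⁻⁴; βΔS = 1.504 × 10⁻³; sum Δρ/ρ₀ = 1.24 × 10⁻³.
Δρ/ρ₀ > 0, so Δρ > 0: deeper water is denser → statically stable.

stable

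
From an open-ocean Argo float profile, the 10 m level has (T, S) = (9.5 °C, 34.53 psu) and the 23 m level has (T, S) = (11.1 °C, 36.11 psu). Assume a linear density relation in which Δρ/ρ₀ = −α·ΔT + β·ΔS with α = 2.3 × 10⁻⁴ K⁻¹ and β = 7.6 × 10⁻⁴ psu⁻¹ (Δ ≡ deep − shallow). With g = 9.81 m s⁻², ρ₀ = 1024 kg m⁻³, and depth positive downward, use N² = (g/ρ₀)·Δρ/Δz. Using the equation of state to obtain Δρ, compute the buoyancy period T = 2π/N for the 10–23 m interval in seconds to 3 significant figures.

ΔT = +1.6 K, ΔS = +1.58 psu (deep − shallow).
Δρ/ρ₀ = −αΔT + βΔS = -3.68 × 10⁻⁴ + 1.2008 × 10⁻³ = 8.328 × 10⁻⁴, so Δρ ≈ 0.8528 kg m⁻³.
N² = (g/ρ₀)·Δρ/Δz = g·(Δρ/ρ₀)/Δz = 9.81 × 8.328 × 10⁻⁴ / 13 = 6.2844 × 10⁻⁴ s⁻².
N = √(6.2844 × 10⁻⁴) = 0.025069 rad s⁻¹ → T = 2π/N = 250.64 s ≈ 251 s.

251 s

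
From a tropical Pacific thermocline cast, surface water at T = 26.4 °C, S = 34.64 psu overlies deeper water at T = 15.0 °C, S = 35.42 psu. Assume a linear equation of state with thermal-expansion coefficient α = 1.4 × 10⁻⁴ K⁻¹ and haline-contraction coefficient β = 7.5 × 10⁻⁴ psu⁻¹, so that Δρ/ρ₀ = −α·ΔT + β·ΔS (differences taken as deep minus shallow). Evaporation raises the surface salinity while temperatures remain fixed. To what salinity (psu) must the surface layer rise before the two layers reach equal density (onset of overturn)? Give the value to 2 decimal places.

Neutral buoyancy requires −α(T_deep − T_surf) + β(S_deep − S_surf′) = 0.
S_surf′ = S_deep − (α/β)·ΔT = 35.42 − (1.4 × 10⁻⁴/7.5 × 10⁻⁴)·(-11.4) = 37.5480 psu.
Increase required: 37.5480 − 34.64 = 2.9080 psu.

37.55 psu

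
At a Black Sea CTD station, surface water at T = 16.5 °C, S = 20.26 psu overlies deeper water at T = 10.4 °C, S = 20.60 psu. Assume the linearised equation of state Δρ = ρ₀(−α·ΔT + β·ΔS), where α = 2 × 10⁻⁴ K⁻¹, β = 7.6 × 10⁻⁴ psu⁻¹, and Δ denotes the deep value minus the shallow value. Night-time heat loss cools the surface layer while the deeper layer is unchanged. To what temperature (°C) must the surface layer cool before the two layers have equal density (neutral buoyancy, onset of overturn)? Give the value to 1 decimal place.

Neutral buoyancy requires Δρ = 0, i.e. −α(T_deep − T_surf′) + β(S_deep − S_surf) = 0.
T_surf′ = T_deep − (β/α)·ΔS = 10.4 − (7.6 × 10⁻⁴/2 × 10⁻⁴)·(+0.34) = 9.108 °C.
Cooling required: 16.5 − (9.108) = 7.392 °C.

9.1 °C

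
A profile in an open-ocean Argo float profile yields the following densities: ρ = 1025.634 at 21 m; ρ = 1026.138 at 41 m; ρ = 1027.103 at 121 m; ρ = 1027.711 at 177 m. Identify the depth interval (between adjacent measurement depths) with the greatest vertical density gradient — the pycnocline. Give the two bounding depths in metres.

21–41 m

Compute the density gradient over each adjacent pair:
  21–41 m: Δρ/Δz = 0.504/20 = 0.025 kg m⁻⁴
  41–121 m: Δρ/Δz = 0.965/80 = 0.012 kg m⁻⁴
  121–177 m: Δρ/Δz = 0.608/56 = 0.011 kg m⁻⁴
The largest gradient is in the 21–41 m interval — the pycnocline.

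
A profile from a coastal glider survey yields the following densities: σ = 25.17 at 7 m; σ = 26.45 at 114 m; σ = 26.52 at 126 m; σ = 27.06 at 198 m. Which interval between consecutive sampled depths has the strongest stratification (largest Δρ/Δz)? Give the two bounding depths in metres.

Compute the density gradient over each adjacent pair:
  7–114 m: Δρ/Δz = 1.28/107 = 0.012 kg m⁻⁴
  114–126 m: Δρ/Δz = 0.07/12 = 5.8 × 10⁻³ kg m⁻⁴
  126–198 m: Δρ/Δz = 0.54/72 = 7.5 × 10⁻³ kg m⁻⁴
The largest gradient is in the 7–114 m interval — the pycnocline.

7–114 m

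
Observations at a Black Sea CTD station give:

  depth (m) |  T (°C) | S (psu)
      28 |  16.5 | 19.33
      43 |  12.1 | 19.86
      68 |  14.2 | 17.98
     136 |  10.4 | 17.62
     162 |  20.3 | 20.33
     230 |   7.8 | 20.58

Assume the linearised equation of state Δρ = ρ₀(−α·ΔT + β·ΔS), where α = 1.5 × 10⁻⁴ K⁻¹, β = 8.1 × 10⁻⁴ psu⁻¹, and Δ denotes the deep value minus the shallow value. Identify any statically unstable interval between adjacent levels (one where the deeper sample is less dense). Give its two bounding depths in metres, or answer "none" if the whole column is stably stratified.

Evaluate Δρ/ρ₀ = −αΔT + βΔS across each adjacent pair:
  28–43 m: −αΔT+βΔS = −(1.5 × 10⁻⁴)(-4.4)+(8.1 × 10⁻⁴)(+0.53) = 1.1 × 10⁻³ → stable
  43–68 m: −αΔT+βΔS = −(1.5 × 10⁻⁴)(+2.1)+(8.1 × 10⁻⁴)(-1.88) = -1.8 × 10⁻³ → UNSTABLE
  68–136 m: −αΔT+βΔS = −(1.5 × 10⁻⁴)(-3.8)+(8.1 × 10⁻⁴)(-0.36) = 2.8 × 10⁻⁴ → stable
  136–162 m: −αΔT+βΔS = −(1.5 × 10⁻⁴)(+9.9)+(8.1 × 10⁻⁴)(+2.71) = 7.1 × 10⁻⁴ → stable
  162–230 m: −αΔT+βΔS = −(1.5 × 10⁻⁴)(-12.5)+(8.1 × 10⁻⁴)(+0.25) = 2.1 × 10⁻³ → stable
The 43–68 m interval has Δρ < 0: lighter water underlies denser water.

43–68 m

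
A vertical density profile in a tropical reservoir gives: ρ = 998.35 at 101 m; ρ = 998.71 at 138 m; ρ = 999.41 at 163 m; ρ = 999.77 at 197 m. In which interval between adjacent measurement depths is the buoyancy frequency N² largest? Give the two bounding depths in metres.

Compute the density gradient over each adjacent pair:
  101–138 m: Δρ/Δz = 0.36/37 = 9.7 × 10⁻³ kg m⁻⁴
  138–163 m: Δρ/Δz = 0.70/25 = 0.028 kg m⁻⁴
  163–197 m: Δρ/Δz = 0.36/34 = 0.011 kg m⁻⁴
The largest gradient is in the 138–163 m interval — the pycnocline.

138–163 m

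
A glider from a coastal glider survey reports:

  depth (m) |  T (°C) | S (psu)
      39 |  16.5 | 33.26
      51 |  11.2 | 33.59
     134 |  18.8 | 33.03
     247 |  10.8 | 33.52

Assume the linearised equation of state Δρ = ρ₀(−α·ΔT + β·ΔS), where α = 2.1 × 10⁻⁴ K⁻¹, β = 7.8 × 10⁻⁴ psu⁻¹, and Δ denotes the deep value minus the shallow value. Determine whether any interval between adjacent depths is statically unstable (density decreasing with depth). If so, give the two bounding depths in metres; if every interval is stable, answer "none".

Evaluate Δρ/ρ₀ = −αΔT + βΔS across each adjacent pair:
  39–51 m: −αΔT+βΔS = −(2.1 × 10⁻⁴)(-5.3)+(7.8 × 10⁻⁴)(+0.33) = 1.4 × 10⁻³ → stable
  51–134 m: −αΔT+βΔS = −(2.1 × 10⁻⁴)(+7.6)+(7.8 × 10⁻⁴)(-0.56) = -2.0 × 10⁻³ → UNSTABLE
  134–247 m: −αΔT+βΔS = −(2.1 × 10⁻⁴)(-8.0)+(7.8 × 10⁻⁴)(+0.49) = 2.1 × 10⁻³ → stable
The 51–134 m interval has Δρ < 0: lighter water underlies denser water.

51–134 m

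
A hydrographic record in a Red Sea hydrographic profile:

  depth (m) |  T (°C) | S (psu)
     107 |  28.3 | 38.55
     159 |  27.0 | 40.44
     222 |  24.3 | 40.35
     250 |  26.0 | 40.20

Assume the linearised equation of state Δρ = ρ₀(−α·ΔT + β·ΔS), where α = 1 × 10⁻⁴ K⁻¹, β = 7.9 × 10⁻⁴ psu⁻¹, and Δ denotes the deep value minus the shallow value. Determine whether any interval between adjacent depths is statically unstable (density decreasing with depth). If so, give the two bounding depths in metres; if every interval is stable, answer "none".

Evaluate Δρ/ρ₀ = −αΔT + βΔS across each adjacent pair:
  107–159 m: −αΔT+βΔS = −(1 × 10⁻⁴)(-1.3)+(7.9 × 10⁻⁴)(+1.89) = 1.6 × 10⁻³ → stable
  159–222 m: −αΔT+βΔS = −(1 × 10⁻⁴)(-2.7)+(7.9 × 10⁻⁴)(-0.09) = 2.0 × 10⁻⁴ → stable
  222–250 m: −αΔT+βΔS = −(1 × 10⁻⁴)(+1.7)+(7.9 × 10⁻⁴)(-0.15) = -2.9 × 10⁻⁴ → UNSTABLE
The 222–250 m interval has Δρ < 0: lighter water underlies denser water.

222–250 m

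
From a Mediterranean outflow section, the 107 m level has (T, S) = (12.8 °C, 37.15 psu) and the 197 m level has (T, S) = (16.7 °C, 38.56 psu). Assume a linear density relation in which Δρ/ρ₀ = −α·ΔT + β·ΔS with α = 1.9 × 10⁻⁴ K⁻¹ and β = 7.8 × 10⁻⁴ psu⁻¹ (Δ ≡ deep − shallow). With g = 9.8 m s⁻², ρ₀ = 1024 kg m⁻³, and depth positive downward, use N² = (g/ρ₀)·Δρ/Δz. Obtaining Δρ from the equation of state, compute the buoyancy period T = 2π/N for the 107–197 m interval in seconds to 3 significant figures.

1.01 × 10³ s

ΔT = +3.9 K, ΔS = +1.41 psu (deep − shallow).
Δρ/ρ₀ = −αΔT + βΔS = -7.41 × 10⁻⁴ + 1.0998 × 10⁻³ = 3.588 × 10⁻⁴, so Δρ ≈ 0.3674 kg m⁻³.
N² = (g/ρ₀)·Δρ/Δz = g·(Δρ/ρ₀)/Δz = 9.8 × 3.588 × 10⁻⁴ / 90 = 3.9069 × 10⁻⁵ s⁻².
N = √(3.9069 × 10⁻⁵) = 6.2505 × 10⁻³ rad s⁻¹ → T = 2π/N = 1.0052 × 10³ s ≈ 1.01 × 10³ s.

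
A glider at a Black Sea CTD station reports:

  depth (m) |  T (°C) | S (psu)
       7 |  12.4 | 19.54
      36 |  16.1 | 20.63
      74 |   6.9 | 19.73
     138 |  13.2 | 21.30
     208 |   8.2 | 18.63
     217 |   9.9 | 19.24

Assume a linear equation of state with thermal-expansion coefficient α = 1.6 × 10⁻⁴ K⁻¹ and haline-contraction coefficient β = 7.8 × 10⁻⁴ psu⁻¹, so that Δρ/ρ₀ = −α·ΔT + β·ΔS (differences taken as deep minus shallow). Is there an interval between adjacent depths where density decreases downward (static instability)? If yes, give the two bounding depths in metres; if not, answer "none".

Evaluate Δρ/ρ₀ = −αΔT + βΔS across each adjacent pair:
  7–36 m: −αΔT+βΔS = −(1.6 × 10⁻⁴)(+3.7)+(7.8 × 10⁻⁴)(+1.09) = 2.6 × 10⁻⁴ → stable
  36–74 m: −αΔT+βΔS = −(1.6 × 10⁻⁴)(-9.2)+(7.8 × 10⁻⁴)(-0.90) = 7.7 × 10⁻⁴ → stable
  74–138 m: −αΔT+βΔS = −(1.6 × 10⁻⁴)(+6.3)+(7.8 × 10⁻⁴)(+1.57) = 2.2 × 10⁻⁴ → stable
  138–208 m: −αΔT+βΔS = −(1.6 × 10⁻⁴)(-5.0)+(7.8 × 10⁻⁴)(-2.67) = -1.3 × 10⁻³ → UNSTABLE
  208–217 m: −αΔT+βΔS = −(1.6 × 10⁻⁴)(+1.7)+(7.8 × 10⁻⁴)(+0.61) = 2.0 × 10⁻⁴ → stable
The 138–208 m interval has Δρ < 0: lighter water underlies denser water.

138–208 m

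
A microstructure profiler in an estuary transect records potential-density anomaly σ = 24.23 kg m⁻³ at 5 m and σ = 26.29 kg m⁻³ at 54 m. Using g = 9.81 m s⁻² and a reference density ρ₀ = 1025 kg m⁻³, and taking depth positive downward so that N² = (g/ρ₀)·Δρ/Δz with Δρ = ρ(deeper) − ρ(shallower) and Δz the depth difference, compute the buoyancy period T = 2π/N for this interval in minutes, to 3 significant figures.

5.22 min

Δρ = 1026.29 − 1024.23 = 2.06 kg m⁻³ over Δz = 54 − 5 = 49 m.
N² = (9.81/1025) × (2.06/49) = 4.0236 × 10⁻⁴ s⁻².
N = √(4.0236 × 10⁻⁴) = 0.020059 rad s⁻¹, so T = 2π/N = 313.24 s = 5.2207 min ≈ 5.22 min.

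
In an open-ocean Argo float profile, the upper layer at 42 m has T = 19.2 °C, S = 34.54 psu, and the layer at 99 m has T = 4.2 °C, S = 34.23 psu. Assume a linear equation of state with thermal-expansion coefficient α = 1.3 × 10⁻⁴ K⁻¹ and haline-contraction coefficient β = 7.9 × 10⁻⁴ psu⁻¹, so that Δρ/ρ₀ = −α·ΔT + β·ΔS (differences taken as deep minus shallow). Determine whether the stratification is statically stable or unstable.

stable

ΔT = 4.2 − 19.2 = -15.0 K and ΔS = 34.23 − 34.54 = -0.31 psu (deep − shallow).
−αΔT = 1.95 × 10⁻³; βΔS = -2.449 × 10⁻⁴; sum Δρ/ρ₀ = 1.7051 × 10⁻³.
Δρ/ρ₀ > 0, so Δρ > 0: deeper water is denser → statically stable.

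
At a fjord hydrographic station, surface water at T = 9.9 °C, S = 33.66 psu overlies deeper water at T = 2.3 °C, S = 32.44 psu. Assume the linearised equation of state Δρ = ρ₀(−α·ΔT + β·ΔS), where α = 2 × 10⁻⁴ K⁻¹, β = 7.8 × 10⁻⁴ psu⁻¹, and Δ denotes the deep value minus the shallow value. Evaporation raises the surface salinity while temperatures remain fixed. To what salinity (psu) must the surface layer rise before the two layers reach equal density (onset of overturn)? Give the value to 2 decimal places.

34.39 psu

Neutral buoyancy requires −α(T_deep − T_surf) + β(S_deep − S_surf′) = 0.
S_surf′ = S_deep − (α/β)·ΔT = 32.44 − (2 × 10⁻⁴/7.8 × 10⁻⁴)·(-7.6) = 34.3887 psu.
Increase required: 34.3887 − 33.66 = 0.7287 psu.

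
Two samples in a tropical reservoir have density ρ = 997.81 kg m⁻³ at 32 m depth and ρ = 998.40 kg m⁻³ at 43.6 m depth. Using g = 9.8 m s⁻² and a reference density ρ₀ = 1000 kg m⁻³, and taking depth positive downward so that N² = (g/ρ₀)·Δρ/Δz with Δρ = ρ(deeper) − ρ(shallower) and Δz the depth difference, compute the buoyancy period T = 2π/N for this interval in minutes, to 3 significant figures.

4.69 min

Δρ = 998.40 − 997.81 = 0.59 kg m⁻³ over Δz = 43.6 − 32 = 11.6 m.
N² = (9.8/1000) × (0.59/11.6) = 4.9845 × 10⁻⁴ s⁻².
N = √(4.9845 × 10⁻⁴) = 0.022326 rad s⁻¹, so T = 2π/N = 281.43 s = 4.6905 min ≈ 4.69 min.
Since Δρ > 0 the layer is stably stratified.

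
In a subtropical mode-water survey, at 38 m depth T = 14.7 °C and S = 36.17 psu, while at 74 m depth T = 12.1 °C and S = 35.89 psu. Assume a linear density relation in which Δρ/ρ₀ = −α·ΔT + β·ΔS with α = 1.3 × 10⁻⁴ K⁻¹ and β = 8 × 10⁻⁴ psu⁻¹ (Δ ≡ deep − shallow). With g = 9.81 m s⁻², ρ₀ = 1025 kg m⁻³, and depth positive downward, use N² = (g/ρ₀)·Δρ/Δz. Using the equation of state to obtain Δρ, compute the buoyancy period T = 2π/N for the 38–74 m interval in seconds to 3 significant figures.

1.13 × 10³ s

ΔT = -2.6 K, ΔS = -0.28 psu (deep − shallow).
Δρ/ρ₀ = −αΔT + βΔS = 3.38 × 10⁻⁴ − 2.24 × 10⁻⁴ = 1.14 × 10⁻⁴, so Δρ ≈ 0.1168 kg m⁻³.
N² = (g/ρ₀)·Δρ/Δz = g·(Δρ/ρ₀)/Δz = 9.81 × 1.14 × 10⁻⁴ / 36 = 3.1065 × 10⁻⁵ s⁻².
N = √(3.1065 × 10⁻⁵) = 5.5736 × 10⁻³ rad s⁻¹ → T = 2π/N = 1.1273 × 10³ s ≈ 1.13 × 10³ s.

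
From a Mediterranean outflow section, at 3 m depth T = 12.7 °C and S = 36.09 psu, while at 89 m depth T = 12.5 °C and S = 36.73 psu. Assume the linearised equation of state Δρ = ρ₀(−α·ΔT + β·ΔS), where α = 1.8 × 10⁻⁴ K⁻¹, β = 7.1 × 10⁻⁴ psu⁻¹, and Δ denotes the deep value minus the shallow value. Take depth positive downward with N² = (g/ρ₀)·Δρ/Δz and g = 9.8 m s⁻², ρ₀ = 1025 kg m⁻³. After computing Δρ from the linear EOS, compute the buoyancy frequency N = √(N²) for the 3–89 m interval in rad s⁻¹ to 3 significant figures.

ΔT = -0.2 K, ΔS = +0.64 psu (deep − shallow).
Δρ/ρ₀ = −αΔT + βΔS = 3.60 × 10⁻⁵ + 4.544 × 10⁻⁴ = 4.904 × 10⁻⁴, so Δρ ≈ 0.5027 kg m⁻³.
N² = (g/ρ₀)·Δρ/Δz = g·(Δρ/ρ₀)/Δz = 9.8 × 4.904 × 10⁻⁴ / 86 = 5.5883 × 10⁻⁵ s⁻².
N = √(5.5883 × 10⁻⁵) = 7.4755 × 10⁻³ rad s⁻¹ ≈ 7.48 × 10⁻³ rad s⁻¹.

7.48 × 10⁻³ rad s⁻¹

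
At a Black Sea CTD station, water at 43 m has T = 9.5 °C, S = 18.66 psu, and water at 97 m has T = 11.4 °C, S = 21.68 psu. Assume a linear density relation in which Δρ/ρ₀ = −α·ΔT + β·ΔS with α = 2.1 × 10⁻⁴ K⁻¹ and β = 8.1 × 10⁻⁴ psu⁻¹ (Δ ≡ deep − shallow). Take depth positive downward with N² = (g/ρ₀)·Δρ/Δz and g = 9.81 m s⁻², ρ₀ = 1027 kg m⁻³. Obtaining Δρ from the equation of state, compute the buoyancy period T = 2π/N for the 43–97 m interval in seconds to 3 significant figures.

326 s

ΔT = +1.9 K, ΔS = +3.02 psu (deep − shallow).
Δρ/ρ₀ = −αΔT + βΔS = -3.99 × 10⁻⁴ + 2.4462 × 10⁻³ = 2.0472 × 10⁻³, so Δρ ≈ 2.102 kg m⁻³.
N² = (g/ρ₀)·Δρ/Δz = g·(Δρ/ρ₀)/Δz = 9.81 × 2.0472 × 10⁻³ / 54 = 3.7191 × 10⁻⁴ s⁻².
N = √(3.7191 × 10⁻⁴) = 0.019285 rad s⁻¹ → T = 2π/N = 325.81 s ≈ 326 s.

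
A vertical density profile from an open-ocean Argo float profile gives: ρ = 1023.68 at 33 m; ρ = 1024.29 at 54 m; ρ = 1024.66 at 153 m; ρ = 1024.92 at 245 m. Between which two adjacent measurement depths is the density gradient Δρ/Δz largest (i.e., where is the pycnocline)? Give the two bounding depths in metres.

33–54 m

Compute the density gradient over each adjacent pair:
  33–54 m: Δρ/Δz = 0.61/21 = 0.029 kg m⁻⁴
  54–153 m: Δρ/Δz = 0.37/99 = 3.7 × 10⁻³ kg m⁻⁴
  153–245 m: Δρ/Δz = 0.26/92 = 2.8 × 10⁻³ kg m⁻⁴
The largest gradient is in the 33–54 m interval — the pycnocline.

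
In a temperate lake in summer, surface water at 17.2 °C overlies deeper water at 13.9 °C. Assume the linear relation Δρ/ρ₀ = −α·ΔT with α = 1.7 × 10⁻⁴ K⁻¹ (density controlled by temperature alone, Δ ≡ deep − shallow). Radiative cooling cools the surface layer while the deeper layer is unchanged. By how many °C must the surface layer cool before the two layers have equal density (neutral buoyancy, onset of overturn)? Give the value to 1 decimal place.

With temperature the only control, equal density requires T_surf′ = T_deep.
T_surf′ = 13.9 °C.
Cooling required: 17.2 − 13.9 = 3.3 °C.

3.3 °C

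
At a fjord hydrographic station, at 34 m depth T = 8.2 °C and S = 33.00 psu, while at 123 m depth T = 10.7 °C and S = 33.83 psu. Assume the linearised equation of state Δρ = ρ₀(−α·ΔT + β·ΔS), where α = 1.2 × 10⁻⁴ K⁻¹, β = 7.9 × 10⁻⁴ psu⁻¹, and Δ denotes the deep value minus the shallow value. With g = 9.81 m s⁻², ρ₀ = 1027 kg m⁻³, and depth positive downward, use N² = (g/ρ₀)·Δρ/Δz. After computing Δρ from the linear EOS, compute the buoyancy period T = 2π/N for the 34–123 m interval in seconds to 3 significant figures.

ΔT = +2.5 K, ΔS = +0.83 psu (deep − shallow).
Δρ/ρ₀ = −αΔT + βΔS = -3.00 × 10⁻⁴ + 6.557 × 10⁻⁴ = 3.557 × 10⁻⁴, so Δρ ≈ 0.3653 kg m⁻³.
N² = (g/ρ₀)·Δρ/Δz = g·(Δρ/ρ₀)/Δz = 9.81 × 3.557 × 10⁻⁴ / 89 = 3.9207 × 10⁻⁵ s⁻².
N = √(3.9207 × 10⁻⁵) = 6.2615 × 10⁻³ rad s⁻¹ → T = 2π/N = 1.0035 × 10³ s ≈ 1.00 × 10³ s.

1.00 × 10³ s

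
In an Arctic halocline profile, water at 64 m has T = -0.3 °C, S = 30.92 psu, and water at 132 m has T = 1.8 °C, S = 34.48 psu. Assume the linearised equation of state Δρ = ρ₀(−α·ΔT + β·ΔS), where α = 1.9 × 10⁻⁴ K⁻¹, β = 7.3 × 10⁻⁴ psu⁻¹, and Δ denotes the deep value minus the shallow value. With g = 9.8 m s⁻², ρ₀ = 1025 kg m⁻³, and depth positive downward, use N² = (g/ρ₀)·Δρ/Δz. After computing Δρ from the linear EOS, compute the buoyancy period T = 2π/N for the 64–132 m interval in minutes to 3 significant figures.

5.88 min

ΔT = +2.1 K, ΔS = +3.56 psu (deep − shallow).
Δρ/ρ₀ = −αΔT + βΔS = -3.99 × 10⁻⁴ + 2.5988 × 10⁻³ = 2.1998 × 10⁻³, so Δρ ≈ 2.255 kg m⁻³.
N² = (g/ρ₀)·Δρ/Δz = g·(Δρ/ρ₀)/Δz = 9.8 × 2.1998 × 10⁻³ / 68 = 3.1703 × 10⁻⁴ s⁻².
N = √(3.1703 × 10⁻⁴) = 0.017805 rad s⁻¹ → T = 2π/N = 352.89 s = 5.8815 min ≈ 5.88 min.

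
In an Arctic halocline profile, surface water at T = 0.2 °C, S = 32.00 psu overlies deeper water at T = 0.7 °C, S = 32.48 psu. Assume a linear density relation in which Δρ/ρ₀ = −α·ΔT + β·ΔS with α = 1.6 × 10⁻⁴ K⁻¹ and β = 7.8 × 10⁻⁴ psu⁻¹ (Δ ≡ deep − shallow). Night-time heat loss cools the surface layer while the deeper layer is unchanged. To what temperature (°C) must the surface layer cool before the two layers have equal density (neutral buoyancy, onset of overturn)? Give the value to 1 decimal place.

Neutral buoyancy requires Δρ = 0, i.e. −α(T_deep − T_surf′) + β(S_deep − S_surf) = 0.
T_surf′ = T_deep − (β/α)·ΔS = 0.7 − (7.8 × 10⁻⁴/1.6 × 10⁻⁴)·(+0.48) = -1.640 °C.
Cooling required: 0.2 − (-1.640) = 1.840 °C.

-1.6 °C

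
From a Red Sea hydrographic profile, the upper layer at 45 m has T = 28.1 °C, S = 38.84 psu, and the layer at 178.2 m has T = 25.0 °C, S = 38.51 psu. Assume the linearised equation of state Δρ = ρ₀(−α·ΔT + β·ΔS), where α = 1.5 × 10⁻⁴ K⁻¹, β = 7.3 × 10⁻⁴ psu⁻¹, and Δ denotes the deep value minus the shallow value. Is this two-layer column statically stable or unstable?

stable

ΔT = 25.0 − 28.1 = -3.1 K and ΔS = 38.51 − 38.84 = -0.33 psu (deep − shallow).
−αΔT = 4.65 × 10⁻⁴; βΔS = -2.409 × 10⁻⁴; sum Δρ/ρ₀ = 2.241 × 10⁻⁴.
Δρ/ρ₀ > 0, so Δρ > 0: deeper water is denser → statically stable.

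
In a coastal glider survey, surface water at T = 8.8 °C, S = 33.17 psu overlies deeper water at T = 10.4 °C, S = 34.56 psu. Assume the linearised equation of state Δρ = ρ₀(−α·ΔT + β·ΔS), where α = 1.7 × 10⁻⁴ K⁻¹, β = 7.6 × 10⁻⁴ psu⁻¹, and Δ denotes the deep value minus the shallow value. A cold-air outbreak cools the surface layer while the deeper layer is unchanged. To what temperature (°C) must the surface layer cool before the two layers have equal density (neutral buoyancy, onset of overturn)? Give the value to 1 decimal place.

4.2 °C

Neutral buoyancy requires Δρ = 0, i.e. −α(T_deep − T_surf′) + β(S_deep − S_surf) = 0.
T_surf′ = T_deep − (β/α)·ΔS = 10.4 − (7.6 × 10⁻⁴/1.7 × 10⁻⁴)·(+1.39) = 4.186 °C.
Cooling required: 8.8 − (4.186) = 4.614 °C.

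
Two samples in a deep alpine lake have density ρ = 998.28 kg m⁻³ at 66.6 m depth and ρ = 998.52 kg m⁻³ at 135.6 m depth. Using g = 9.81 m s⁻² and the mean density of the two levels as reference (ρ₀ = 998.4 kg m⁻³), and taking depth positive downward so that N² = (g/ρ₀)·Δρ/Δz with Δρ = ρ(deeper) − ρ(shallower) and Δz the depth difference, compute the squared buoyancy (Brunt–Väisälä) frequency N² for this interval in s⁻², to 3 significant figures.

Δρ = 998.52 − 998.28 = 0.24 kg m⁻³ over Δz = 135.6 − 66.6 = 69 m.
N² = (9.81/998.4) × (0.24/69) = 3.4176 × 10⁻⁵ s⁻² ≈ 3.42 × 10⁻⁵ s⁻².

3.42 × 10⁻⁵ s⁻²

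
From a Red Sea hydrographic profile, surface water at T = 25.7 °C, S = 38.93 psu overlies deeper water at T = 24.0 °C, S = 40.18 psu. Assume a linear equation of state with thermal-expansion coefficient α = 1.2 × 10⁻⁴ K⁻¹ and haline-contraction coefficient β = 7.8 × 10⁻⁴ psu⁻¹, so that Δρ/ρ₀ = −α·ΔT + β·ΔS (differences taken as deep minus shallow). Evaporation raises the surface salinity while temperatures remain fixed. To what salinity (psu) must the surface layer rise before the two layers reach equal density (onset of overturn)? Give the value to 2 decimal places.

Neutral buoyancy requires −α(T_deep − T_surf) + β(S_deep − S_surf′) = 0.
S_surf′ = S_deep − (α/β)·ΔT = 40.18 − (1.2 × 10⁻⁴/7.8 × 10⁻⁴)·(-1.7) = 40.4415 psu.
Increase required: 40.4415 − 38.93 = 1.5115 psu.

40.44 psu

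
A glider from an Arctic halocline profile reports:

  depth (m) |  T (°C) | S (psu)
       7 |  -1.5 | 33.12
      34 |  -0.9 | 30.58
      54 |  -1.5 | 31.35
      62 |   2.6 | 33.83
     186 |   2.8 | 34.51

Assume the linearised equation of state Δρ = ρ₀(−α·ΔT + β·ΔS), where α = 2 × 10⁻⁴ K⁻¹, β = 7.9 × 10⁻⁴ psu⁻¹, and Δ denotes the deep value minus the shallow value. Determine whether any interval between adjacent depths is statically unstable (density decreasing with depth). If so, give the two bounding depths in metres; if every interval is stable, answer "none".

7–34 m

Evaluate Δρ/ρ₀ = −αΔT + βΔS across each adjacent pair:
  7–34 m: −αΔT+βΔS = −(2 × 10⁻⁴)(+0.6)+(7.9 × 10⁻⁴)(-2.54) = -2.1 × 10⁻³ → UNSTABLE
  34–54 m: −αΔT+βΔS = −(2 × 10⁻⁴)(-0.6)+(7.9 × 10⁻⁴)(+0.77) = 7.3 × 10⁻⁴ → stable
  54–62 m: −αΔT+βΔS = −(2 × 10⁻⁴)(+4.1)+(7.9 × 10⁻⁴)(+2.48) = 1.1 × 10⁻³ → stable
  62–186 m: −αΔT+βΔS = −(2 × 10⁻⁴)(+0.2)+(7.9 × 10⁻⁴)(+0.68) = 5.0 × 10⁻⁴ → stable
The 7–34 m interval has Δρ < 0: lighter water underlies denser water.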